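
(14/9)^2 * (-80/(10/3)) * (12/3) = -6272/27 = -232.30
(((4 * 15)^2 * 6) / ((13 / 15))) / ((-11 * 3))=-108000 / 143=-755.24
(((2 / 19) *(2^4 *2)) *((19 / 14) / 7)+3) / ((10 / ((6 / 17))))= 537 / 4165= 0.13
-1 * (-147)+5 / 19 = 2798 / 19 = 147.26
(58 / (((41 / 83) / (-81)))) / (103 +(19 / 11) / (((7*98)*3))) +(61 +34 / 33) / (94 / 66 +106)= -91.76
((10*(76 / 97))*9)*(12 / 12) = 70.52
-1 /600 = -0.00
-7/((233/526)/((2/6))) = -3682/699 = -5.27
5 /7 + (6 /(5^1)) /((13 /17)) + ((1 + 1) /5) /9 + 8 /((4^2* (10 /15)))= 50417 /16380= 3.08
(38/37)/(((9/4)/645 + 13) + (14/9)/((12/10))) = 882360/12285517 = 0.07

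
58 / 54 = 29 / 27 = 1.07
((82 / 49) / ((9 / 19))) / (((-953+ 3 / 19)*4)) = -14801 / 15967728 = -0.00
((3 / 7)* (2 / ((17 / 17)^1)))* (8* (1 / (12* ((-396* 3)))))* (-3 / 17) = 1 / 11781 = 0.00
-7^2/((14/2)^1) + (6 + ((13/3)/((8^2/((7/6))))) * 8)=-53/144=-0.37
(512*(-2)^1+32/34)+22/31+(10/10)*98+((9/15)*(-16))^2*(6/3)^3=-2464636/13175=-187.07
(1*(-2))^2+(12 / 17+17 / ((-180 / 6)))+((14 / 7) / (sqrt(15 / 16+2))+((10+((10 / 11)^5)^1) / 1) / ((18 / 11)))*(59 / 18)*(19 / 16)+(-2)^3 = 1121*sqrt(47) / 1692+23013073649 / 1075235040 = 25.94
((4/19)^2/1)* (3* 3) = 144/361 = 0.40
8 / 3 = 2.67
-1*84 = -84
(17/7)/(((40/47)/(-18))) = -7191/140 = -51.36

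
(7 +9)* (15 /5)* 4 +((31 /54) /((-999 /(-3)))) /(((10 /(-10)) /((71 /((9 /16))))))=15518840 /80919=191.78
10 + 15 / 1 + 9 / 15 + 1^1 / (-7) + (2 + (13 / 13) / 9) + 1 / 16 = 139259 / 5040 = 27.63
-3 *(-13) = 39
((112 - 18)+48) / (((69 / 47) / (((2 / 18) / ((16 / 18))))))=3337 / 276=12.09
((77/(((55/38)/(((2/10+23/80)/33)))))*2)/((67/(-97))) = -167713/73700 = -2.28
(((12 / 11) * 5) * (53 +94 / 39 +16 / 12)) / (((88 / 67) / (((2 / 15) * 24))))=1186168 / 1573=754.08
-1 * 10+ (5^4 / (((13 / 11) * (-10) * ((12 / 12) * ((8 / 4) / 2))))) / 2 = -1895 / 52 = -36.44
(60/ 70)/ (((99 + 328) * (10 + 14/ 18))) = 54/ 289933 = 0.00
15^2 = 225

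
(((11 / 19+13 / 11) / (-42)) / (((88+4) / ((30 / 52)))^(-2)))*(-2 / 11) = 193.83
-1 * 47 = -47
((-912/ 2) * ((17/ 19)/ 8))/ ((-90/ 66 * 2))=187/ 10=18.70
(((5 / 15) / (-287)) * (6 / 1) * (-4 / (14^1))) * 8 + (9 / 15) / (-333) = 15751 / 1114995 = 0.01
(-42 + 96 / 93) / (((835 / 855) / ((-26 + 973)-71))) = -190240920 / 5177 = -36747.33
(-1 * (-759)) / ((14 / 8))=3036 / 7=433.71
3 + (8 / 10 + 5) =44 / 5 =8.80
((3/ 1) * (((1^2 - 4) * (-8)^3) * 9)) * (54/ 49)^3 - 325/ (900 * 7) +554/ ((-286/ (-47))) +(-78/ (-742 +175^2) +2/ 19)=910427649002040427/ 16375149714924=55598.13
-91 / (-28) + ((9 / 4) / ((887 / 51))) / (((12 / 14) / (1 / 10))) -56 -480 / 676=-640924861 / 11992240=-53.44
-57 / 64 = -0.89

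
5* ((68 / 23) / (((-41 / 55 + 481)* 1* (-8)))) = -4675 / 1215044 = -0.00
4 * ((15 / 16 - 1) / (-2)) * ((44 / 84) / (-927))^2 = 121 / 3031712712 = 0.00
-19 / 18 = -1.06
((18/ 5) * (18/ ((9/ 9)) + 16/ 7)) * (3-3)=0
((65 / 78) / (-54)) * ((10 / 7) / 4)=-25 / 4536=-0.01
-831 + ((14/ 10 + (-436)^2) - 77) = 945947/ 5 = 189189.40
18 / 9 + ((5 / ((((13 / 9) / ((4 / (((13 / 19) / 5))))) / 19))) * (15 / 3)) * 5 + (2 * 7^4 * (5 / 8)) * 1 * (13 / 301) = 1400895991 / 29068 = 48193.75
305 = 305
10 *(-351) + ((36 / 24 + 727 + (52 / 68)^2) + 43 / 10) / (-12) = -20641047 / 5780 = -3571.12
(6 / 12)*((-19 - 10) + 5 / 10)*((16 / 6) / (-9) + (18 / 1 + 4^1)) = -5567 / 18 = -309.28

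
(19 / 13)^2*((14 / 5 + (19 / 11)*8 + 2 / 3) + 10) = 1625222 / 27885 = 58.28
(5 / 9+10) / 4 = 95 / 36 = 2.64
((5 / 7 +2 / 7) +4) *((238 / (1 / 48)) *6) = 342720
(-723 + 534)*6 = -1134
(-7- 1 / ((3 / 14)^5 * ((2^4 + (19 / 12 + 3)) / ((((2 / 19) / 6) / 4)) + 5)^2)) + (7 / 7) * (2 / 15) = -46035686023 / 6704128215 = -6.87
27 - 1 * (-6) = 33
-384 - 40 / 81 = -31144 / 81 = -384.49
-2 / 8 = -1 / 4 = -0.25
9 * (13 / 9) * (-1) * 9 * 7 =-819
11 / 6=1.83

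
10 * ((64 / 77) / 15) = 128 / 231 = 0.55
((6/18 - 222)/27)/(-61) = 665/4941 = 0.13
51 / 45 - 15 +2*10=92 / 15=6.13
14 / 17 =0.82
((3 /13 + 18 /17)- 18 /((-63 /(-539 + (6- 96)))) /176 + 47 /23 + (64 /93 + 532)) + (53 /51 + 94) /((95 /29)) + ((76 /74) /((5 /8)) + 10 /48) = 96531637703513 /170591681260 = 565.86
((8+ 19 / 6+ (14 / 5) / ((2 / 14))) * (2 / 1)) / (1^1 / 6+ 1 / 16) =14768 / 55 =268.51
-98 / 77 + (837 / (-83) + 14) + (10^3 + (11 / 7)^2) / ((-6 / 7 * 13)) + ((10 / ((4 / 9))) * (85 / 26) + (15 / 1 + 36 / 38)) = 41348513 / 18942924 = 2.18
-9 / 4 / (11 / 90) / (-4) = 405 / 88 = 4.60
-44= -44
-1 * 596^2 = -355216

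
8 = 8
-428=-428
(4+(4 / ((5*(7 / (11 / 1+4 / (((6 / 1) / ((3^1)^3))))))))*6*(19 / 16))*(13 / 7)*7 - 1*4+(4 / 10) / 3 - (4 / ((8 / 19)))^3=-502.26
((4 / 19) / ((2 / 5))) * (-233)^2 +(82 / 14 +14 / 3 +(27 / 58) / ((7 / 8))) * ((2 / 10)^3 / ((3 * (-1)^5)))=123982375823 / 4339125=28573.13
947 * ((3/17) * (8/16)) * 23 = 65343/34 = 1921.85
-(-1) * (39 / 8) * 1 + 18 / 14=345 / 56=6.16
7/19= 0.37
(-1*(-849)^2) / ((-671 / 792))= 51897672 / 61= 850781.51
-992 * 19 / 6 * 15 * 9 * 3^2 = -3816720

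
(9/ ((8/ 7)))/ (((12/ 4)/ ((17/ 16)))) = 357/ 128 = 2.79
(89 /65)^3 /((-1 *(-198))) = 704969 /54375750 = 0.01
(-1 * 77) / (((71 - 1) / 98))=-539 / 5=-107.80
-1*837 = -837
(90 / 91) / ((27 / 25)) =250 / 273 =0.92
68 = 68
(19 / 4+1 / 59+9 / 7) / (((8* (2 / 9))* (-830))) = -89991 / 21938560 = -0.00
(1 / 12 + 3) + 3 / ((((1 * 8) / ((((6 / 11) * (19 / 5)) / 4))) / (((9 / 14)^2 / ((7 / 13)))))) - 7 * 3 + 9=-31756691 / 3622080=-8.77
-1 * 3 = -3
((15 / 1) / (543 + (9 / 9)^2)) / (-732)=-5 / 132736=-0.00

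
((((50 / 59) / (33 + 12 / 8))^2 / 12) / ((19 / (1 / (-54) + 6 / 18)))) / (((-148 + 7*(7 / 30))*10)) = -21250 / 37332150414903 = -0.00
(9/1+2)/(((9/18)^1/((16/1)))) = 352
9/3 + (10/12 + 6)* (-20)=-401/3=-133.67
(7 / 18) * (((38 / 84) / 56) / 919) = 19 / 5558112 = 0.00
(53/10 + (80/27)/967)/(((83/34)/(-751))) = -17676894559/10835235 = -1631.43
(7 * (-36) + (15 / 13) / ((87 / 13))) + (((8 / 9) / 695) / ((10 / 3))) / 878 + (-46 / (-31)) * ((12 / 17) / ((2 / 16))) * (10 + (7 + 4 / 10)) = -7415732903089 / 69943795725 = -106.02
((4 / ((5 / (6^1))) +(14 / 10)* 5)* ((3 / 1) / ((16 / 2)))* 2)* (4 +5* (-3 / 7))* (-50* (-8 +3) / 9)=19175 / 42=456.55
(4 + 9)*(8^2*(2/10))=832/5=166.40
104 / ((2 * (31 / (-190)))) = -9880 / 31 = -318.71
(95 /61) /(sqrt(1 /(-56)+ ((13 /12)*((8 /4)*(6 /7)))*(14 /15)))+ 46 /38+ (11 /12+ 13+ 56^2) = 3152.32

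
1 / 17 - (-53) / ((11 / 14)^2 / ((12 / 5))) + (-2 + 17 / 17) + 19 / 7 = 14961719 / 71995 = 207.82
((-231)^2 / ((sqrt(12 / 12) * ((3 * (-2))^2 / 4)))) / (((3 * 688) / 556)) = 824131 / 516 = 1597.15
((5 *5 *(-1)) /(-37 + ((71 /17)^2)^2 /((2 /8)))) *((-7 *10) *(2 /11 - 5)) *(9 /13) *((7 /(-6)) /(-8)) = -27113004625 /37582858456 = -0.72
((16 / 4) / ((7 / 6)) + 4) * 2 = 104 / 7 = 14.86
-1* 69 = -69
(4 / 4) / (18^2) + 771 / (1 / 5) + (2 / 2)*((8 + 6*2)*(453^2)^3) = 172830030958890435.00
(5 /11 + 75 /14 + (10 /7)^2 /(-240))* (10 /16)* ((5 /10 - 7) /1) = -2439775 /103488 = -23.58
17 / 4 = 4.25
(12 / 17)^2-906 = -261690 / 289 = -905.50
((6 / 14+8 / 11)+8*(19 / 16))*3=4923 / 154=31.97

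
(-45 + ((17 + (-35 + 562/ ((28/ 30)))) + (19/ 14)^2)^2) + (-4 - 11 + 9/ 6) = 13188964273/ 38416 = 343319.56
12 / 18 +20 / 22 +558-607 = -1565 / 33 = -47.42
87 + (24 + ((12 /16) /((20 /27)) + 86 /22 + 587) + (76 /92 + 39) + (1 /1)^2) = 15053453 /20240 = 743.75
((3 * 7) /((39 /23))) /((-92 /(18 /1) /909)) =-57267 /26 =-2202.58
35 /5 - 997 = -990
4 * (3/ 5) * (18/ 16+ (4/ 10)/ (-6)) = 127/ 50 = 2.54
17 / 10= 1.70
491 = 491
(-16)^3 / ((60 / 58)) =-59392 / 15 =-3959.47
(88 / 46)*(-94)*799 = -3304664 / 23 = -143681.04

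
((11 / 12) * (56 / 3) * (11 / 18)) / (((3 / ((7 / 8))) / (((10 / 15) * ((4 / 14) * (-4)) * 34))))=-57596 / 729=-79.01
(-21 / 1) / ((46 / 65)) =-1365 / 46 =-29.67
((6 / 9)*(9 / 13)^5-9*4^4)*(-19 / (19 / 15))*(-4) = -51325182360 / 371293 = -138233.64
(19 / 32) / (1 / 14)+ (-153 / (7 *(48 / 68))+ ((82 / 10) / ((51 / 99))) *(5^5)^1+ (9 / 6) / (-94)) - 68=49651.98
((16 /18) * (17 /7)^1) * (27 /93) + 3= 787 /217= 3.63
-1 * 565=-565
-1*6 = -6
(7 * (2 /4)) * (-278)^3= -75197332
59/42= 1.40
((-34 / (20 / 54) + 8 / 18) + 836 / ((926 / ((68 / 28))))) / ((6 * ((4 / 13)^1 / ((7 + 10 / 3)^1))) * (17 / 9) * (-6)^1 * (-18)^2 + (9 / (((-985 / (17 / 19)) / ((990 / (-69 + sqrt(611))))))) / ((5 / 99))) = 956514627789364787 * sqrt(611) / 118598014717383986178786 + 48553627565716025337091 / 355794044152151958536358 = 0.14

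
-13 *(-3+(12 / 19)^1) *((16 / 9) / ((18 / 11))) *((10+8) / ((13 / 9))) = 7920 / 19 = 416.84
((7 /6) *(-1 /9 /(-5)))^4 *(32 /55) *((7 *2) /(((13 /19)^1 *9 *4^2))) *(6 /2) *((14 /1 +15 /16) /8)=76320587 /364781102400000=0.00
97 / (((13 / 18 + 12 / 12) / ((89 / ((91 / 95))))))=14762430 / 2821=5233.05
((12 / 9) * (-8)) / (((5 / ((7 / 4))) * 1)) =-3.73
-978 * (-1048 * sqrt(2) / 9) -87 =-87 +341648 * sqrt(2) / 3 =160967.41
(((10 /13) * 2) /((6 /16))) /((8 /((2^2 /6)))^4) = 5 /25272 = 0.00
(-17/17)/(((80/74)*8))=-0.12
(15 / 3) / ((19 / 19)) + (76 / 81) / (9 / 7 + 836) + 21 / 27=2743480 / 474741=5.78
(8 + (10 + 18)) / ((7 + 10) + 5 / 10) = 72 / 35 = 2.06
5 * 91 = 455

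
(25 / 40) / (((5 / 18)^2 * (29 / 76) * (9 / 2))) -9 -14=-2651 / 145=-18.28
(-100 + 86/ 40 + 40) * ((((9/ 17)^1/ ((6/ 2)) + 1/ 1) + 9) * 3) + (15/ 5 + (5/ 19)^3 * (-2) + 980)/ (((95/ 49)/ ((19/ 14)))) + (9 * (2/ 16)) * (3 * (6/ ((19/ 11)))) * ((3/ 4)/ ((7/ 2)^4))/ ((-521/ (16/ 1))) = -1078.05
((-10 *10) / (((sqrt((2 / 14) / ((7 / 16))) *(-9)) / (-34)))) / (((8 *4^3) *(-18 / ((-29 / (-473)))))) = 86275 / 19616256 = 0.00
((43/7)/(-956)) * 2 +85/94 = 70092/78631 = 0.89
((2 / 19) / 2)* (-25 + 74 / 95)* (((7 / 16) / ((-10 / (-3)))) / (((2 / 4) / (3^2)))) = -434889 / 144400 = -3.01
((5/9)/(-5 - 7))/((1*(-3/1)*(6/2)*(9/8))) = 10/2187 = 0.00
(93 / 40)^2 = 8649 / 1600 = 5.41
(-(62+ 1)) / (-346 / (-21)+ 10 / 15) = -147 / 40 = -3.68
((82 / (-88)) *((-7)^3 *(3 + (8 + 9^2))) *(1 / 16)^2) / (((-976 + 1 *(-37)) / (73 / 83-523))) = 1752123233 / 29595808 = 59.20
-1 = -1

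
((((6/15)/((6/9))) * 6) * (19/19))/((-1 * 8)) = -9/20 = -0.45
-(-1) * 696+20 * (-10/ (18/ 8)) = 5464/ 9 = 607.11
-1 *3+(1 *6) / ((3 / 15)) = 27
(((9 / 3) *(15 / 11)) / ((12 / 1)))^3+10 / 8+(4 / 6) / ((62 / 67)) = 15923843 / 7922112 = 2.01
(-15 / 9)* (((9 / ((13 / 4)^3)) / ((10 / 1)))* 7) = -672 / 2197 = -0.31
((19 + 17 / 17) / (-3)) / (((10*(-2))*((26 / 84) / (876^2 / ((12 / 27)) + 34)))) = 24172820 / 13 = 1859447.69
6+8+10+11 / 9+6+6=335 / 9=37.22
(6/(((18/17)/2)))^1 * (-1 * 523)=-17782/3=-5927.33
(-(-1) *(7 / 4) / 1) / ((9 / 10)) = 35 / 18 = 1.94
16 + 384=400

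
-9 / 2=-4.50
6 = 6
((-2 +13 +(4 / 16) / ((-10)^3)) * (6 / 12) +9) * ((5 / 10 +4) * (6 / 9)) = 347997 / 8000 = 43.50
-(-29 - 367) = 396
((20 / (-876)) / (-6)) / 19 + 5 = 124835 / 24966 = 5.00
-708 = -708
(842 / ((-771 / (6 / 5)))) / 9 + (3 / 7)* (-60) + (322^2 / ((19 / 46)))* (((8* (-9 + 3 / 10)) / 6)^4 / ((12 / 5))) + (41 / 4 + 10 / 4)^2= 1165182598671942497 / 615258000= 1893811374.53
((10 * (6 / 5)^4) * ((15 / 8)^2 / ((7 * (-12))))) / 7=-243 / 1960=-0.12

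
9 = 9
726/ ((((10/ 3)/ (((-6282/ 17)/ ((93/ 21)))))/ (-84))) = 4022565624/ 2635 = 1526590.37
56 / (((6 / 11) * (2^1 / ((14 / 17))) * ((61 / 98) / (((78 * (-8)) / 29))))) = -43947904 / 30073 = -1461.37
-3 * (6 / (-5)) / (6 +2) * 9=81 / 20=4.05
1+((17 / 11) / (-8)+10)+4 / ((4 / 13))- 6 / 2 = 1831 / 88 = 20.81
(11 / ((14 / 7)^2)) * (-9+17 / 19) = -847 / 38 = -22.29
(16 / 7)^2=256 / 49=5.22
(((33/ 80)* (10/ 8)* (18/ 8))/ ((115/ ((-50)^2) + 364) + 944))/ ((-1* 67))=-37125/ 2804450624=-0.00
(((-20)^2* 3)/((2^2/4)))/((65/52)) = 960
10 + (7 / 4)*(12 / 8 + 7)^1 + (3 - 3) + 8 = 263 / 8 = 32.88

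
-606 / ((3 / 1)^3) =-202 / 9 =-22.44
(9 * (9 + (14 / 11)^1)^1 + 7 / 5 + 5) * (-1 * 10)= -988.55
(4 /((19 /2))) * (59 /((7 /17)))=8024 /133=60.33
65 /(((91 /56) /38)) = 1520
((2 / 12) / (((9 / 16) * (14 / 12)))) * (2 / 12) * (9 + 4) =104 / 189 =0.55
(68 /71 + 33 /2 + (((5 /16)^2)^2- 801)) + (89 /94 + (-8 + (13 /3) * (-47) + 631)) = -238323074837 /656080896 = -363.25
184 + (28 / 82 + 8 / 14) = 53070 / 287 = 184.91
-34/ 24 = -17/ 12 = -1.42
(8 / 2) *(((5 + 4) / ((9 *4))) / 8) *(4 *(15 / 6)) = 5 / 4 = 1.25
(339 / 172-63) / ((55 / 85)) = -178449 / 1892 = -94.32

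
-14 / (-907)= 14 / 907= 0.02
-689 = -689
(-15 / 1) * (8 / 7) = -120 / 7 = -17.14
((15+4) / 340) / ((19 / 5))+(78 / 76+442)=572409 / 1292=443.04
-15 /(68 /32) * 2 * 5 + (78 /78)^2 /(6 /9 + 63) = -229149 /3247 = -70.57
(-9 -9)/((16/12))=-27/2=-13.50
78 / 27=26 / 9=2.89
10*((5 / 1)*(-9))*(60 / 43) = -27000 / 43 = -627.91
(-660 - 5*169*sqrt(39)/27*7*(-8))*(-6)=3960 - 94640*sqrt(39)/9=-61709.62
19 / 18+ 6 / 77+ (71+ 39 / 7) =107699 / 1386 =77.70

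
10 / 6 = 5 / 3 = 1.67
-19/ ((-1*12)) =19/ 12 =1.58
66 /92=33 /46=0.72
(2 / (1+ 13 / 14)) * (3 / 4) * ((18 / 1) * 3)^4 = 6613488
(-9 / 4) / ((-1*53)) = 9 / 212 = 0.04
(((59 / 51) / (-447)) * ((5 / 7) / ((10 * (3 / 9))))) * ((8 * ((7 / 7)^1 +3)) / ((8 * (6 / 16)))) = -0.01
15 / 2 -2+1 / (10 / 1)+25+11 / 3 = 514 / 15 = 34.27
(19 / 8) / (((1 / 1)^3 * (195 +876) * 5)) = 19 / 42840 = 0.00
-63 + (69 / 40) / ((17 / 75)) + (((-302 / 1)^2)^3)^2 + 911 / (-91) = 7123011018944864965164362338215497 / 12376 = 575550340897290317159369900000.00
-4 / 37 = -0.11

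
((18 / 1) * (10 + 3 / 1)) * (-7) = -1638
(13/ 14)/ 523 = 13/ 7322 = 0.00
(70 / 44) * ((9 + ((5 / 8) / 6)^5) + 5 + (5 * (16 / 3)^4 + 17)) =36354187701055 / 5605687296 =6485.23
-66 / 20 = -33 / 10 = -3.30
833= 833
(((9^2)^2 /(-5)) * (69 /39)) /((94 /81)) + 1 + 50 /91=-85495731 /42770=-1998.96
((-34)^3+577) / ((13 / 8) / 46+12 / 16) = -14251536 / 289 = -49313.27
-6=-6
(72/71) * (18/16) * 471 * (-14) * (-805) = 429961770/71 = 6055799.58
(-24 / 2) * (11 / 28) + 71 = 464 / 7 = 66.29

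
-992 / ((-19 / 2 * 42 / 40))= 99.45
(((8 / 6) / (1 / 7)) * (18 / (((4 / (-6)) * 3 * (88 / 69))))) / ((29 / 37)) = -53613 / 638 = -84.03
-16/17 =-0.94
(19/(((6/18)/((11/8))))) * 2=627/4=156.75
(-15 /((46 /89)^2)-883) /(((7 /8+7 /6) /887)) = -10576107246 /25921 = -408013.09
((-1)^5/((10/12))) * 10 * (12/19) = -144/19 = -7.58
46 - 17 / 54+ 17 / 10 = 6397 / 135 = 47.39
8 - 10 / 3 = 14 / 3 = 4.67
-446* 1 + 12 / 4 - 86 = -529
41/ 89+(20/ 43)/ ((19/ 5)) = 42397/ 72713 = 0.58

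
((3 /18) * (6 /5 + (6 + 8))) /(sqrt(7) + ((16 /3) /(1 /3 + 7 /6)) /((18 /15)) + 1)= 963 /835 - 243 * sqrt(7) /835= 0.38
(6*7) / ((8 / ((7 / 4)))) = 9.19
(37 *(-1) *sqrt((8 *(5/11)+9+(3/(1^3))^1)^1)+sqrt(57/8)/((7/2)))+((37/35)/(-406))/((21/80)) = -74 *sqrt(473)/11-296/29841+sqrt(114)/14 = -145.56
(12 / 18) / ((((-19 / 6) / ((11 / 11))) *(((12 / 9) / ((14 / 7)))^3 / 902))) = -12177 / 19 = -640.89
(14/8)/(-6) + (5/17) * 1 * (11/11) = 1/408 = 0.00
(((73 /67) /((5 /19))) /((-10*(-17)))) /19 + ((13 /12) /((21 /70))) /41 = 938906 /10507275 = 0.09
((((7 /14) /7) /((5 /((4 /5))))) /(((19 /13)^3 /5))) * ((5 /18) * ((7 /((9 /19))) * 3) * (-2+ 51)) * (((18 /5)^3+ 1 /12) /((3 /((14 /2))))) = 52832109239 /43861500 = 1204.52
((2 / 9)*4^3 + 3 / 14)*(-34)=-30923 / 63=-490.84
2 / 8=1 / 4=0.25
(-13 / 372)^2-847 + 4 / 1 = -116657543 / 138384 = -843.00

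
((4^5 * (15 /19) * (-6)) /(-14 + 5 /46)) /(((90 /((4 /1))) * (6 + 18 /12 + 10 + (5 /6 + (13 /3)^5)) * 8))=158976 /126721013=0.00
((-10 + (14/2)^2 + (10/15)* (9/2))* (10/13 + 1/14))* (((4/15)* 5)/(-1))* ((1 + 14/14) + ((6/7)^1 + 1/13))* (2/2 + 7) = -1307232/1183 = -1105.01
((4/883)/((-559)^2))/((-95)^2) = 4/2490184525075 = 0.00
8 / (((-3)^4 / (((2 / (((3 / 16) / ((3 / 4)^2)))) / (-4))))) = -4 / 27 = -0.15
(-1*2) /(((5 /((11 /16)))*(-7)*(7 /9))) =99 /1960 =0.05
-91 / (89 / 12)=-1092 / 89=-12.27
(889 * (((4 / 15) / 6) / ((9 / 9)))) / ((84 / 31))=14.58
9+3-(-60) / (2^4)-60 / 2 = -57 / 4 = -14.25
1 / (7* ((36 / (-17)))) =-17 / 252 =-0.07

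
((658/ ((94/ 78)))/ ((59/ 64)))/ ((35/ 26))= 129792/ 295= 439.97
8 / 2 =4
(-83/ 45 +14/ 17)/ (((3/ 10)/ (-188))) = 293656/ 459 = 639.77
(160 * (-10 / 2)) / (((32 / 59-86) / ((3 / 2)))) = 35400 / 2521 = 14.04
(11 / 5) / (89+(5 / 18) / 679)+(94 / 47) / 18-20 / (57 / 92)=-29895931733 / 930037365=-32.14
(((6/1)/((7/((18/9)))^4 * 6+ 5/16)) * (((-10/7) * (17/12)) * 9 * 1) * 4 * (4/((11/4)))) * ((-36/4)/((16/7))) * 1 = 440640/158521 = 2.78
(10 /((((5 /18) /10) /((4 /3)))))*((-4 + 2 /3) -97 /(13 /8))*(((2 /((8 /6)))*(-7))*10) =41294400 /13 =3176492.31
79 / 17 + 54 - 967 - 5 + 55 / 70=-217191 / 238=-912.57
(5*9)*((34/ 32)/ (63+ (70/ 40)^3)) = 612/ 875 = 0.70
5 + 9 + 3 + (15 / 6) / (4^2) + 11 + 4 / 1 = 1029 / 32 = 32.16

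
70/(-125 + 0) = -0.56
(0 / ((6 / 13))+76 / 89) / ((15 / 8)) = 608 / 1335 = 0.46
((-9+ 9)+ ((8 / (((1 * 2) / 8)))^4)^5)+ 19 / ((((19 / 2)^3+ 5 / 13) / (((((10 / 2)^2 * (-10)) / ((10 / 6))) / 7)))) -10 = 791583149661917621535214819887296934 / 624449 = 1267650600228229401496703000000.00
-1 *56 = -56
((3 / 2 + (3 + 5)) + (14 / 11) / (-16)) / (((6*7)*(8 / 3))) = 829 / 9856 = 0.08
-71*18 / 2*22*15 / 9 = -23430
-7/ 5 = -1.40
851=851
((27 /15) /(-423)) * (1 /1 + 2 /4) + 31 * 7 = 101987 /470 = 216.99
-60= -60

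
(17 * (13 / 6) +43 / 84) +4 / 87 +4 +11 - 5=115445 / 2436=47.39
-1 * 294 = -294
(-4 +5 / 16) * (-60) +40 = 1045 / 4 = 261.25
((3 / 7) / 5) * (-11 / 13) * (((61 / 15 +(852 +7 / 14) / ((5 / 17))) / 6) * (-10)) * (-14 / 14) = -957847 / 2730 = -350.86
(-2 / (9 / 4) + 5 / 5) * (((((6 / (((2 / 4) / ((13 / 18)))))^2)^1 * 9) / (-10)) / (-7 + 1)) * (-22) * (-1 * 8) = 29744 / 135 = 220.33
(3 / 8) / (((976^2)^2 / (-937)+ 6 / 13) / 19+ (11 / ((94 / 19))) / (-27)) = -0.00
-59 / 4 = -14.75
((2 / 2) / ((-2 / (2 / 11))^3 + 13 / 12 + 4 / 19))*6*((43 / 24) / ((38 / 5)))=-645 / 606346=-0.00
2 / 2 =1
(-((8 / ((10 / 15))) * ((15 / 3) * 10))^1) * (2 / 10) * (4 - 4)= 0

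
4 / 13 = 0.31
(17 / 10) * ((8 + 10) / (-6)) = -51 / 10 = -5.10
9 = 9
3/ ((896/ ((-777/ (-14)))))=333/ 1792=0.19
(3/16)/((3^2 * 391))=1/18768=0.00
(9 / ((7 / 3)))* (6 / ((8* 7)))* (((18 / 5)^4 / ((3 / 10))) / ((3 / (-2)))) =-944784 / 6125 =-154.25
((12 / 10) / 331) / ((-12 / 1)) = -1 / 3310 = -0.00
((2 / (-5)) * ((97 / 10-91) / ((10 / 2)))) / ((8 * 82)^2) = 813 / 53792000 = 0.00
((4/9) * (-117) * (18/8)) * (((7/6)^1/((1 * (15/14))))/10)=-637/50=-12.74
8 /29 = 0.28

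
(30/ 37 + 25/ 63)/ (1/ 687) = 644635/ 777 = 829.65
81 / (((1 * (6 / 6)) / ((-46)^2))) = 171396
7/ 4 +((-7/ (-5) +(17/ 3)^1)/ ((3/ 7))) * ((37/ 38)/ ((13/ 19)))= 59003/ 2340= 25.21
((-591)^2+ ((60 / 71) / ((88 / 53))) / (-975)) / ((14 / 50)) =25330357055 / 20306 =1247432.14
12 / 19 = 0.63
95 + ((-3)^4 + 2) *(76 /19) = 427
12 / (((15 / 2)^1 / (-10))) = -16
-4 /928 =-1 /232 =-0.00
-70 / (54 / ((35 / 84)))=-175 / 324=-0.54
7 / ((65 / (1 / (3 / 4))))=28 / 195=0.14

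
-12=-12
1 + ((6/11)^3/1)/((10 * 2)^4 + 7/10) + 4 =10648048745/2129609317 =5.00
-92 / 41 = -2.24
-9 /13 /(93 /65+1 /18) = -0.47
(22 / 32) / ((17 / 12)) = 33 / 68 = 0.49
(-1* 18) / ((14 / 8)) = -72 / 7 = -10.29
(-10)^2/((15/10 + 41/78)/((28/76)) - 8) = -27300/683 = -39.97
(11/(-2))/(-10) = 11/20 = 0.55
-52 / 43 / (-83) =52 / 3569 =0.01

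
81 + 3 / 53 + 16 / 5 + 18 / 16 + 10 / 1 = 202209 / 2120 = 95.38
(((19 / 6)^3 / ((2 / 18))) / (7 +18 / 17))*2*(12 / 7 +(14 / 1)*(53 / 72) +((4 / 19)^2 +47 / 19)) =427179451 / 414288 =1031.12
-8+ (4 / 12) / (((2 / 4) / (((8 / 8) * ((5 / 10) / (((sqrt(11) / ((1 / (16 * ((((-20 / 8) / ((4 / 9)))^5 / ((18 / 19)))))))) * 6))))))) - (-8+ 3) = -3 - 2048 * sqrt(11) / 38566378125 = -3.00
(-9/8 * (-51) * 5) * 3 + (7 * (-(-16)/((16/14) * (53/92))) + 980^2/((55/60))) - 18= 4891238611/4664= 1048721.83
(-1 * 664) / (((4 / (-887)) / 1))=147242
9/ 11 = 0.82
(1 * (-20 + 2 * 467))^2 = 835396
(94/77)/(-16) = -0.08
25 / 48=0.52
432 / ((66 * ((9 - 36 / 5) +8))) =360 / 539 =0.67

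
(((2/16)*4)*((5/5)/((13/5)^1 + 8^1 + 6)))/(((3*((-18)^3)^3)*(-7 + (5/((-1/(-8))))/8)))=5/197565853206528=0.00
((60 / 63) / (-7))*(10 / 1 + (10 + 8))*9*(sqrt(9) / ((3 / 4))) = -960 / 7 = -137.14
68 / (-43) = -68 / 43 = -1.58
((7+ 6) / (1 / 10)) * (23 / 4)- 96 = 1303 / 2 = 651.50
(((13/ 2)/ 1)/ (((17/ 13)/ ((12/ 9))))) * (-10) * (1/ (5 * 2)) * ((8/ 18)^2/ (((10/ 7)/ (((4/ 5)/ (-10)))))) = 0.07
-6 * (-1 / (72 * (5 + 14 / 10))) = 5 / 384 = 0.01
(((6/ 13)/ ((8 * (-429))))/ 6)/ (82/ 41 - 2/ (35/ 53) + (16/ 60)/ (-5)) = 175/ 8447296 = 0.00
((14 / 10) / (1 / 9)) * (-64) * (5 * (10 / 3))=-13440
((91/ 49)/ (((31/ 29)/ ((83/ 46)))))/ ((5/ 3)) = 93873/ 49910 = 1.88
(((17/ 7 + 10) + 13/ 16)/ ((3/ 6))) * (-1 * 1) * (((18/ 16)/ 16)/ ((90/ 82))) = -60803/ 35840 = -1.70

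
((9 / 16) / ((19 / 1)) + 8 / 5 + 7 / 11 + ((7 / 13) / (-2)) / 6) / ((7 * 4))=1448333 / 18258240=0.08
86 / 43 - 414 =-412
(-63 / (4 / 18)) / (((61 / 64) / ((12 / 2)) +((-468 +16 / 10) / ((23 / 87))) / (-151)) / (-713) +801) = -192553122240 / 544027699337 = -0.35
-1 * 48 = -48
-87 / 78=-29 / 26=-1.12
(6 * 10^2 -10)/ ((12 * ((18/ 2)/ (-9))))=-295/ 6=-49.17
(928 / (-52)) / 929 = -232 / 12077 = -0.02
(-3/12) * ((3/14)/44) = -3/2464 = -0.00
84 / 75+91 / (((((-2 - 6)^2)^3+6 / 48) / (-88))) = 1.09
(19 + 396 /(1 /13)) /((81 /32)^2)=5291008 /6561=806.43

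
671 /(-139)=-4.83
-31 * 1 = -31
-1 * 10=-10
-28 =-28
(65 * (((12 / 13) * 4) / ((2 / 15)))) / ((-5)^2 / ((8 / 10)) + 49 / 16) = 3200 / 61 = 52.46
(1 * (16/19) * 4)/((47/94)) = 128/19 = 6.74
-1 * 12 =-12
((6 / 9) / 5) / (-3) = -2 / 45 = -0.04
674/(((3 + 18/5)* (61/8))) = 26960/2013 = 13.39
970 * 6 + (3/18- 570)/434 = 15151861/2604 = 5818.69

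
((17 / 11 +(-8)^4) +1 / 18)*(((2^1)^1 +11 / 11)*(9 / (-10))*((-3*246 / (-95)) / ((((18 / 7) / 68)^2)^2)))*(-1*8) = 17076801335470912 / 50787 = 336243553182.33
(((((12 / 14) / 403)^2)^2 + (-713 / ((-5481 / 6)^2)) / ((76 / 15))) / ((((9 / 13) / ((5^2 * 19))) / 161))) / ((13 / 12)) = -10597503827549929100 / 616304472332255343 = -17.20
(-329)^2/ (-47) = -2303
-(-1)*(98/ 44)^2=2401/ 484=4.96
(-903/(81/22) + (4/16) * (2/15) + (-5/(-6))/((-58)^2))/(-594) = 222733579/539518320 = 0.41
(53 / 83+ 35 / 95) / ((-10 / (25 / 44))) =-1985 / 34694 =-0.06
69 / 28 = 2.46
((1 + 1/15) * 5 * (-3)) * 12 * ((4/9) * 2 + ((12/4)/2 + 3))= -3104/3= -1034.67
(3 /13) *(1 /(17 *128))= 3 /28288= 0.00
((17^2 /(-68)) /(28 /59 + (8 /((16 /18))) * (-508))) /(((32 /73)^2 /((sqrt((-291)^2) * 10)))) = 1555391217 /110477312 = 14.08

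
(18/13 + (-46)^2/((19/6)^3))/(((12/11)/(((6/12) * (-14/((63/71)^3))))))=-1326598911055/2123422938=-624.75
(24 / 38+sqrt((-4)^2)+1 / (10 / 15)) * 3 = 699 / 38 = 18.39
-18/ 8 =-9/ 4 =-2.25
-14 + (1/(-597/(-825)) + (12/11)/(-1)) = -30009/2189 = -13.71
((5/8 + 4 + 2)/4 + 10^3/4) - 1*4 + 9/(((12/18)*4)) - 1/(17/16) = 136049/544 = 250.09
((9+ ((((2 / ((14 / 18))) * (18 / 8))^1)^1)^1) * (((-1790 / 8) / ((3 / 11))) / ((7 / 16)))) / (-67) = 1358610 / 3283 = 413.83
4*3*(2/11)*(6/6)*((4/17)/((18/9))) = 48/187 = 0.26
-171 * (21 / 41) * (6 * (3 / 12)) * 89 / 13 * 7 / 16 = -6711579 / 17056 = -393.50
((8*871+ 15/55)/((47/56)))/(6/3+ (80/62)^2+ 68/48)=49500602592/30296717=1633.86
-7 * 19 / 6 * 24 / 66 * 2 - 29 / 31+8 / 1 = -9265 / 1023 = -9.06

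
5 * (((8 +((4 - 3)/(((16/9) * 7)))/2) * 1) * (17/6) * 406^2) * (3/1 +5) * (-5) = -4506056975/6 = -751009495.83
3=3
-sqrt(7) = -2.65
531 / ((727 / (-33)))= -17523 / 727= -24.10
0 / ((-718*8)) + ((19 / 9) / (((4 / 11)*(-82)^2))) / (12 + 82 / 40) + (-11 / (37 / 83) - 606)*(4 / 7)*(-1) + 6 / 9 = 1590182793271 / 4404293964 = 361.05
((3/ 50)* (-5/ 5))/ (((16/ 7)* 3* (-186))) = 7/ 148800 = 0.00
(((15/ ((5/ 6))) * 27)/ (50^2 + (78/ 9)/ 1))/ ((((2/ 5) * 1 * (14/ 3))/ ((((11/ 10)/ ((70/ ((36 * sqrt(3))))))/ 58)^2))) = 64304361/ 2170972538000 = 0.00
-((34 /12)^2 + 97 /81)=-2989 /324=-9.23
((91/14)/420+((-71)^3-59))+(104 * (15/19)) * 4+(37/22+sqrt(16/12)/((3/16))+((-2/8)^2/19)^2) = -38174652633629/106740480+32 * sqrt(3)/9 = -357633.72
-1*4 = -4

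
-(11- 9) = -2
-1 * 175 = -175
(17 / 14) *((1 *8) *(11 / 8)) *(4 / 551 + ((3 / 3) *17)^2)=4254063 / 1102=3860.31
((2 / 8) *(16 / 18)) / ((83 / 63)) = 14 / 83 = 0.17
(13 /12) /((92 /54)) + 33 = 6189 /184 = 33.64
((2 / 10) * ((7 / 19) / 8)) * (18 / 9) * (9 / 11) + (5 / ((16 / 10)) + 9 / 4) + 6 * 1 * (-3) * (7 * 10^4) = -10533554939 / 8360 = -1259994.61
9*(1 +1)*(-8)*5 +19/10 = -718.10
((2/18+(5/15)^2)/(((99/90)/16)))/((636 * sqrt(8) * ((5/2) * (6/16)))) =64 * sqrt(2)/47223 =0.00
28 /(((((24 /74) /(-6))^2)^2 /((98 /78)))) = 642837223 /156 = 4120751.43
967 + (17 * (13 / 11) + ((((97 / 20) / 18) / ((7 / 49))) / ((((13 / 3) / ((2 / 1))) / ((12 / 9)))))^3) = 2177232759479 / 2202217875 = 988.65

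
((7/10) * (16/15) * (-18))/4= -84/25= -3.36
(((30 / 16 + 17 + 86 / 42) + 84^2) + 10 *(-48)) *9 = 3324849 / 56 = 59372.30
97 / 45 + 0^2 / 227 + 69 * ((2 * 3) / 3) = 6307 / 45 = 140.16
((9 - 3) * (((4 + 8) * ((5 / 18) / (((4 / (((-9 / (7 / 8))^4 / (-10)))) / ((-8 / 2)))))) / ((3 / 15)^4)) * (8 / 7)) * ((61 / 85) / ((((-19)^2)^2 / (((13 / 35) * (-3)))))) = -25573161369600 / 260646300593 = -98.11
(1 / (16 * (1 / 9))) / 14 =9 / 224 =0.04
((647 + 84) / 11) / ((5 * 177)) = 0.08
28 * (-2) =-56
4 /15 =0.27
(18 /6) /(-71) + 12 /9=275 /213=1.29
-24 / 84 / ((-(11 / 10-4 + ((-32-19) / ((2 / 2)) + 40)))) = -0.02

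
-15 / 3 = -5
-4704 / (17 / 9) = -42336 / 17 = -2490.35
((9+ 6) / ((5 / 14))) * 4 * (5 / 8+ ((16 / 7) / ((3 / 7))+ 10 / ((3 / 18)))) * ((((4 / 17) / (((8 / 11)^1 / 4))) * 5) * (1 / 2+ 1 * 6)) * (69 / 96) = 182227045 / 544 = 334976.19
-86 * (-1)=86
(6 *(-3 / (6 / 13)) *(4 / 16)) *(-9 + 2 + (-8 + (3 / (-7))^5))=2460393 / 16807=146.39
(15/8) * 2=15/4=3.75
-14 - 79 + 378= 285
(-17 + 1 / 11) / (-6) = 31 / 11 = 2.82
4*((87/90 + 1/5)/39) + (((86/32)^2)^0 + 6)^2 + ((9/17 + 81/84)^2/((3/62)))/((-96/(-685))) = 160385716007/424150272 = 378.13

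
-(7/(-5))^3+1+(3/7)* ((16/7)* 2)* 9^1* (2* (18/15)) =46.06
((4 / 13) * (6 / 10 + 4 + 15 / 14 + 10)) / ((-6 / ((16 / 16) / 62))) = -1097 / 84630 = -0.01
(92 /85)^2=8464 /7225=1.17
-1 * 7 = -7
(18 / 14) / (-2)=-9 / 14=-0.64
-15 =-15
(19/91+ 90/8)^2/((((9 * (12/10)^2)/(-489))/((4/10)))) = -14178751415/7154784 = -1981.72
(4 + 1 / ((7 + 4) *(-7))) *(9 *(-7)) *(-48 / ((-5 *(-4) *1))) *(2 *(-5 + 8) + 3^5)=8255844 / 55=150106.25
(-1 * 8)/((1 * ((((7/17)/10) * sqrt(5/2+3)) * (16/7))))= -85 * sqrt(22)/11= -36.24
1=1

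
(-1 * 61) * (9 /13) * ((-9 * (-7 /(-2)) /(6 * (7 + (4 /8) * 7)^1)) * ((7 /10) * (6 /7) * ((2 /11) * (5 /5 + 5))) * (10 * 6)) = 118584 /143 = 829.26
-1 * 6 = -6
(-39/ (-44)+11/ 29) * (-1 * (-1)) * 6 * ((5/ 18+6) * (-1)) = -182495/ 3828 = -47.67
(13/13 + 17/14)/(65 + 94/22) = 341/10668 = 0.03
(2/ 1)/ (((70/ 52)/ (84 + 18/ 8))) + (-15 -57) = 393/ 7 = 56.14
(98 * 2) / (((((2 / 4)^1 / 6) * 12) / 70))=13720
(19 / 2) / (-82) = -19 / 164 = -0.12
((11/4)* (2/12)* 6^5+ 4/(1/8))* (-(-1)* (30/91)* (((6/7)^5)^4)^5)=70480013103187649349710946021011277679547063485822371542066603731941351622579322880/294337362375852977212362946988119729788005491100320911484984475156643922826960453460091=0.00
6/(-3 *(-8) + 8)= 3/16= 0.19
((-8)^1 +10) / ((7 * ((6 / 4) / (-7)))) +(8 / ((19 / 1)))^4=-508996 / 390963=-1.30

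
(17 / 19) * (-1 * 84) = -1428 / 19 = -75.16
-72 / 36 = -2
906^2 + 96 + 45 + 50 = 821027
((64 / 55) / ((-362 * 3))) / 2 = -0.00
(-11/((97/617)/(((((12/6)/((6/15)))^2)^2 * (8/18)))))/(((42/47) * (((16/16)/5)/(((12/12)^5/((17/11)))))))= -21930493750/311661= -70366.50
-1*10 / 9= -10 / 9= -1.11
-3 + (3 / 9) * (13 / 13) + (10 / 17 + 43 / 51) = -21 / 17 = -1.24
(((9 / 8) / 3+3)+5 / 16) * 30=885 / 8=110.62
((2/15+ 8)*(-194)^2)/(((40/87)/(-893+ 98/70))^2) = 7194666888873207/6250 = 1151146702219.71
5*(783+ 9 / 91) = 356310 / 91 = 3915.49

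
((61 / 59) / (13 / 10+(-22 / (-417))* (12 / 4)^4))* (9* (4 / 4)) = 12510 / 7493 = 1.67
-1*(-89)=89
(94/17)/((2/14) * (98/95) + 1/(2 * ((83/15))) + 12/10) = 1482380/385441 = 3.85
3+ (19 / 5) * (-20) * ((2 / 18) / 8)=35 / 18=1.94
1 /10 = 0.10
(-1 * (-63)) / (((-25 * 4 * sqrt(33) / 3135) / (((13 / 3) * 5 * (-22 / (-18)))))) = -19019 * sqrt(33) / 12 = -9104.65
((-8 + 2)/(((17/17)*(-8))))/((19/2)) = 3/38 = 0.08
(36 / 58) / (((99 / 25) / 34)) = 1700 / 319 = 5.33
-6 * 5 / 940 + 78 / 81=0.93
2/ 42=1/ 21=0.05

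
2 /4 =1 /2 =0.50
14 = 14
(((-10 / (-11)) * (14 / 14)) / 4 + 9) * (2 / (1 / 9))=1827 / 11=166.09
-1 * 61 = -61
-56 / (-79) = 56 / 79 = 0.71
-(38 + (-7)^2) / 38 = -87 / 38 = -2.29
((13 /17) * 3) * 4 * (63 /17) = 9828 /289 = 34.01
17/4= 4.25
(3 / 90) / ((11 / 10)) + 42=1387 / 33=42.03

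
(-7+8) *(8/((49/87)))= 696/49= 14.20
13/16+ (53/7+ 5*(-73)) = -39941/112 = -356.62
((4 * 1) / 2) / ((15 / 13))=26 / 15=1.73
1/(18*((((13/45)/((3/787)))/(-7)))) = -105/20462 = -0.01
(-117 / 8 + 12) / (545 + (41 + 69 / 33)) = -231 / 51752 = -0.00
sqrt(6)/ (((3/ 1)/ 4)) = 4*sqrt(6)/ 3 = 3.27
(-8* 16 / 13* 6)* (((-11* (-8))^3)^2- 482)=-27435564483072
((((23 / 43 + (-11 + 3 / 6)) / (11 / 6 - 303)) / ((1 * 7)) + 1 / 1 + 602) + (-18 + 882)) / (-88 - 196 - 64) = -66492845 / 15773303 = -4.22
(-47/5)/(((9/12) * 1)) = -188/15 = -12.53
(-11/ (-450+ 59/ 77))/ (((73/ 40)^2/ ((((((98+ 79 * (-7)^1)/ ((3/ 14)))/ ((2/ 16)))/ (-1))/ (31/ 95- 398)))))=-133893760000/ 426367870407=-0.31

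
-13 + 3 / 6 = -25 / 2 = -12.50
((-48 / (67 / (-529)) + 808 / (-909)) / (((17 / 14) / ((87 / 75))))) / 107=92564752 / 27421425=3.38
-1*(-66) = 66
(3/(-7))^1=-3/7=-0.43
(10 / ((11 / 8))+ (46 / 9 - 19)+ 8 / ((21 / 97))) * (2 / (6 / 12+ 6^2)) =84092 / 50589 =1.66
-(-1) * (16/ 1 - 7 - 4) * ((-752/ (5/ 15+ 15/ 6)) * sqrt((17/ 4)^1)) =-11280 * sqrt(17)/ 17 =-2735.80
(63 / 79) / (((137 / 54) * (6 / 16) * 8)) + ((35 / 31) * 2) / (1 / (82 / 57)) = 64127798 / 19124241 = 3.35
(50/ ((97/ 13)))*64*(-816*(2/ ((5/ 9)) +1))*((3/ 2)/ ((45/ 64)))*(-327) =108930072576/ 97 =1122990438.93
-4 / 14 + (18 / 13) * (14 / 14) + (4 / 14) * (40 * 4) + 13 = 5443 / 91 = 59.81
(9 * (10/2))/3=15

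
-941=-941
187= 187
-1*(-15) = 15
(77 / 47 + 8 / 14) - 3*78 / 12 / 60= 24803 / 13160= 1.88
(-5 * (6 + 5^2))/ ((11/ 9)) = -1395/ 11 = -126.82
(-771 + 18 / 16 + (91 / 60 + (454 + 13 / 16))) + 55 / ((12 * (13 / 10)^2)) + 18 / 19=-79603627 / 256880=-309.89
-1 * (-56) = 56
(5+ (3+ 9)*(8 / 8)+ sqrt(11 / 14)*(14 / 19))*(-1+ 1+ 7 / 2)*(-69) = -8211 / 2- 483*sqrt(154) / 38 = -4263.23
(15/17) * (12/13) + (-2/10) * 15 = -483/221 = -2.19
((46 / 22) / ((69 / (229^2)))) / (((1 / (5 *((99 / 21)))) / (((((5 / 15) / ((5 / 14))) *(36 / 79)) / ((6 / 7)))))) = 1468348 / 79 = 18586.68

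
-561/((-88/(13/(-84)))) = -221/224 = -0.99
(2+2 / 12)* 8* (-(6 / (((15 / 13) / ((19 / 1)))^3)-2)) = -1567082192 / 3375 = -464320.65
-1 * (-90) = 90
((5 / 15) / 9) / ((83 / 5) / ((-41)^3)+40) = 0.00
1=1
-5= -5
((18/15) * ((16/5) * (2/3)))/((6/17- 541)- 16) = -1088/236575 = -0.00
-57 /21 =-19 /7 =-2.71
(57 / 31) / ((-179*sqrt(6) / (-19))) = 361*sqrt(6) / 11098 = 0.08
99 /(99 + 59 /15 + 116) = 0.45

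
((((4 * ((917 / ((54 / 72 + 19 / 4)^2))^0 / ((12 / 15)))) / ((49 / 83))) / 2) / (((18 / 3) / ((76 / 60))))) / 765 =1577 / 1349460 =0.00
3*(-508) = -1524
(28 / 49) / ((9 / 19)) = 76 / 63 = 1.21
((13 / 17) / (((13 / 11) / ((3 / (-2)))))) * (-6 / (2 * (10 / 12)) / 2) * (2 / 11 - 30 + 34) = 621 / 85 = 7.31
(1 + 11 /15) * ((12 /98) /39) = 4 /735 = 0.01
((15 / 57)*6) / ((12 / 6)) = 15 / 19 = 0.79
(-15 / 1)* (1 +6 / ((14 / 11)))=-600 / 7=-85.71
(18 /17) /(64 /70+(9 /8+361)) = 0.00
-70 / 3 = -23.33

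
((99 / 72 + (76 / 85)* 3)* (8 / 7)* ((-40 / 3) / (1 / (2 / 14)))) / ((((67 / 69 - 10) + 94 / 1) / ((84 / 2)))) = -4.37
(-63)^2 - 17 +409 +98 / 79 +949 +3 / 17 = 7133233 / 1343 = 5311.42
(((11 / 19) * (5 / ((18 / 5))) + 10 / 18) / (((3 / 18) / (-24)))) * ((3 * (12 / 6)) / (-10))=2232 / 19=117.47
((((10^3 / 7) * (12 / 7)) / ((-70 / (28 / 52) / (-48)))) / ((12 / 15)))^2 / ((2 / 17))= 44064000000 / 405769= 108593.81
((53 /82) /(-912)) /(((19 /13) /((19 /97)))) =-689 /7254048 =-0.00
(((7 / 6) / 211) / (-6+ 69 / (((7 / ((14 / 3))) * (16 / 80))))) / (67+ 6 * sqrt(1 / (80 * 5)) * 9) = 5 / 14118432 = 0.00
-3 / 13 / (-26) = 3 / 338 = 0.01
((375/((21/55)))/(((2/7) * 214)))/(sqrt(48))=6875 * sqrt(3)/5136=2.32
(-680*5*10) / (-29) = 34000 / 29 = 1172.41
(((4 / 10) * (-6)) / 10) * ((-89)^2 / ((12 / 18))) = -71289 / 25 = -2851.56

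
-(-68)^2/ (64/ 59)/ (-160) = 26.64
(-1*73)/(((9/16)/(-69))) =26864/3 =8954.67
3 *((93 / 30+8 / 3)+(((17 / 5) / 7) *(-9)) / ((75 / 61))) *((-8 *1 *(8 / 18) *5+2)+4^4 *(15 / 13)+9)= 30153931 / 15750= 1914.54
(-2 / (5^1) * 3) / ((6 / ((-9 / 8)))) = 9 / 40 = 0.22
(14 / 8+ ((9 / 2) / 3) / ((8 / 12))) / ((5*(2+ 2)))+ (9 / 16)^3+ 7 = 151101 / 20480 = 7.38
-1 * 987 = -987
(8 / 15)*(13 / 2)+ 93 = 1447 / 15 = 96.47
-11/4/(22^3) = -1/3872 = -0.00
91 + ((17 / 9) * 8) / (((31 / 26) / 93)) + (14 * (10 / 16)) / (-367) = 1269.64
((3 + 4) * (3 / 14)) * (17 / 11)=2.32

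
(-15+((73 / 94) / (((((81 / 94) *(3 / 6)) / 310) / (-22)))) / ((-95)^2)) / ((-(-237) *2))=-2392219 / 69301170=-0.03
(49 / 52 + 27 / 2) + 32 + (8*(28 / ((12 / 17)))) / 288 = 16688 / 351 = 47.54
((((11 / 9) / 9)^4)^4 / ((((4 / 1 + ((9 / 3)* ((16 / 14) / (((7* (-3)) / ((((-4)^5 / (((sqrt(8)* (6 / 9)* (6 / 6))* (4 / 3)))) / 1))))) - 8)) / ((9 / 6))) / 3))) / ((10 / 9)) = 110325301402436758561 / 2242156534785397453574342304421948080 + 9006147053260143556* sqrt(2) / 15570531491565260094266266002930195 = 0.00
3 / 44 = 0.07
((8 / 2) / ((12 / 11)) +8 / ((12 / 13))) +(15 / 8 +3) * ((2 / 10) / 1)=1597 / 120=13.31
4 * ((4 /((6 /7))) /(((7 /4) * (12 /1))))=8 /9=0.89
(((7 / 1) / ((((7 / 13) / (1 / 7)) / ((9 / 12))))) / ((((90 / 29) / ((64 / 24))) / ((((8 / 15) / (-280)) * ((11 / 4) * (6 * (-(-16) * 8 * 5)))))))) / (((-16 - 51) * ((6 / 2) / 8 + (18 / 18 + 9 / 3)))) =2123264 / 25853625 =0.08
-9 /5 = -1.80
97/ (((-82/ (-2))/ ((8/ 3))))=6.31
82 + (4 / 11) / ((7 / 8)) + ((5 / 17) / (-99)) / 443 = 430125499 / 5218983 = 82.42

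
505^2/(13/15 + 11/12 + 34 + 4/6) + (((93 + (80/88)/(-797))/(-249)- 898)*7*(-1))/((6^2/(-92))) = -4813614806585/530464869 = -9074.33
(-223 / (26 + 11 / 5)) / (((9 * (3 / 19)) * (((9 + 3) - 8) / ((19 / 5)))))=-80503 / 15228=-5.29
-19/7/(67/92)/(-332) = 437/38927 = 0.01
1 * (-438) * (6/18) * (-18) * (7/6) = 3066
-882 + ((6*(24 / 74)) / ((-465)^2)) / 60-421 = -17374039123 / 13333875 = -1303.00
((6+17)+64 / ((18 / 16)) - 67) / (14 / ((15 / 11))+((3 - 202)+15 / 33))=-3190 / 46599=-0.07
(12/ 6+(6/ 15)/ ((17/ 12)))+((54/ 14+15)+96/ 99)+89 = 2181629/ 19635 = 111.11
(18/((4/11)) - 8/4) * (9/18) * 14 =665/2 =332.50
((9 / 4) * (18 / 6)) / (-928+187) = -9 / 988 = -0.01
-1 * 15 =-15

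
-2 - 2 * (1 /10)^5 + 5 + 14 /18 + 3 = 3049991 /450000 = 6.78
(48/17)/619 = 48/10523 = 0.00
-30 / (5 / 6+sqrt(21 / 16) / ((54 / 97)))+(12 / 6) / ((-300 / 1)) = 58264937 / 8259450 - 209520*sqrt(21) / 55063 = -10.38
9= 9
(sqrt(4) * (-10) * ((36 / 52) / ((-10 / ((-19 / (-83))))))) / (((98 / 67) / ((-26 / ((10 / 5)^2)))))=-11457 / 8134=-1.41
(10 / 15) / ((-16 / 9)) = -3 / 8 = -0.38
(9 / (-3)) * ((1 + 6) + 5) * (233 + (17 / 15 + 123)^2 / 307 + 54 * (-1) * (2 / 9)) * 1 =-74930476 / 7675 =-9762.93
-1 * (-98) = 98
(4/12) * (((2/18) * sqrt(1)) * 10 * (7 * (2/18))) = 70/243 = 0.29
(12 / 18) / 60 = 1 / 90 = 0.01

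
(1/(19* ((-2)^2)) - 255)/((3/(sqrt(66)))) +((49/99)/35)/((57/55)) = 7/513 - 19379* sqrt(66)/228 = -690.49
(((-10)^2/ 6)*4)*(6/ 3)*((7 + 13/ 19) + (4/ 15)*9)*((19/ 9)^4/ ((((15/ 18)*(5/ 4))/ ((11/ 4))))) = 2312964544/ 32805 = 70506.46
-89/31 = -2.87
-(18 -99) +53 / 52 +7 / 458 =976867 / 11908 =82.03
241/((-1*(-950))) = 241/950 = 0.25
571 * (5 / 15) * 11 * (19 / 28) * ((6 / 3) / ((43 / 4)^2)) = 954712 / 38829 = 24.59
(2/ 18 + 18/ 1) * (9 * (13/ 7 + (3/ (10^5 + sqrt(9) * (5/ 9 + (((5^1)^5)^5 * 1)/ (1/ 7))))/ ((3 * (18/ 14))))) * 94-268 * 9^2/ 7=714049637317668880246907/ 28163194656372520320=25354.00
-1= -1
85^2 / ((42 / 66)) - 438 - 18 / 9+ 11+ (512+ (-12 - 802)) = 74358 / 7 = 10622.57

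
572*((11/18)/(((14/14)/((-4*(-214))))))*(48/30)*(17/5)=366244736/225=1627754.38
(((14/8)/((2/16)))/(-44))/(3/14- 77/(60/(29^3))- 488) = 1470/146855951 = 0.00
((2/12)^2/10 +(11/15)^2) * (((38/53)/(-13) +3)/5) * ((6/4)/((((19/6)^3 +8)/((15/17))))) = 53303859/5028976550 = 0.01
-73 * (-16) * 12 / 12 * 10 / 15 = 2336 / 3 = 778.67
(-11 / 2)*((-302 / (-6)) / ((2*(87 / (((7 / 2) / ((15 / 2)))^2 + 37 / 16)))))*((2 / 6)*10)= -13.42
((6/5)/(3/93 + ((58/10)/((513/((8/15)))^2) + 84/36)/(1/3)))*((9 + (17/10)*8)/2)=41484645315/21514123286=1.93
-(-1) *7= 7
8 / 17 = 0.47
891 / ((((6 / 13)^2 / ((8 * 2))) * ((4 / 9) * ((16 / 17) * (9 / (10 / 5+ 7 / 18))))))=1358929 / 32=42466.53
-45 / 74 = -0.61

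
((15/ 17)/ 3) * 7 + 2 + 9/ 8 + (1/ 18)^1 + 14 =23549/ 1224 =19.24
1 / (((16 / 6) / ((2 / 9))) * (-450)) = -1 / 5400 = -0.00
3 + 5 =8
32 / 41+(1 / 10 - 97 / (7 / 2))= -77013 / 2870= -26.83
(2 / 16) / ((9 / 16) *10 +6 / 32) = 2 / 93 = 0.02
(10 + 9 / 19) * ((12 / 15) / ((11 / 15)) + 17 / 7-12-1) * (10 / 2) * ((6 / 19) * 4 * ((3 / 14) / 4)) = -33.60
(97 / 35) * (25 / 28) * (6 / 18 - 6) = -8245 / 588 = -14.02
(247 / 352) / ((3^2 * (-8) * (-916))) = 247 / 23215104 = 0.00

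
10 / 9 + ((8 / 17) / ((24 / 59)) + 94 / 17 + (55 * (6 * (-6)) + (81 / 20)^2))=-119694967 / 61200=-1955.80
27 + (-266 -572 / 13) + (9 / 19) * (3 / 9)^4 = -48392 / 171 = -282.99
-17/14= -1.21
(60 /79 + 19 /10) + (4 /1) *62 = 198021 /790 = 250.66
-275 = -275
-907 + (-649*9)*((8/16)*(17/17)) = -7655/2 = -3827.50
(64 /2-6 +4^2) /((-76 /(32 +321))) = -7413 /38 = -195.08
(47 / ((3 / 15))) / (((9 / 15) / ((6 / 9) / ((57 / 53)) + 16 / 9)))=939.08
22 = 22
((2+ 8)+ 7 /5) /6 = 19 /10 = 1.90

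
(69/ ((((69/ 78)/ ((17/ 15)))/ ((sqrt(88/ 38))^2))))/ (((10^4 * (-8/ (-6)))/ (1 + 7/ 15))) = 0.02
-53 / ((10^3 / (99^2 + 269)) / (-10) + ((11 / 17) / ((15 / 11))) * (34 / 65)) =-52036725 / 233944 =-222.43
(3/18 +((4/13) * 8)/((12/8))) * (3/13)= 141/338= 0.42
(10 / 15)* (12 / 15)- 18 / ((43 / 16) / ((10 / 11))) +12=45724 / 7095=6.44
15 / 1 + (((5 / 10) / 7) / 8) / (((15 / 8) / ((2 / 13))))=20476 / 1365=15.00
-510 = -510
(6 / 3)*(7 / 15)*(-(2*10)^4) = -448000 / 3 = -149333.33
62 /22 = 31 /11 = 2.82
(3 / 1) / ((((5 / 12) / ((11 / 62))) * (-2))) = -99 / 155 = -0.64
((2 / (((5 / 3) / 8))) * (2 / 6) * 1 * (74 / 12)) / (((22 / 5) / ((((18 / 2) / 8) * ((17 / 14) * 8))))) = 3774 / 77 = 49.01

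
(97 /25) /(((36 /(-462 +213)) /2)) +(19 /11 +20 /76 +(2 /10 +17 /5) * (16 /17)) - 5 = -28403393 /532950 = -53.29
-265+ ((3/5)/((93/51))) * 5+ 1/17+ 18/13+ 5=-1760100/6851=-256.91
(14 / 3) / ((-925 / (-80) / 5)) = 224 / 111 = 2.02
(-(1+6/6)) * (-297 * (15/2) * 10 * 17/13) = 757350/13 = 58257.69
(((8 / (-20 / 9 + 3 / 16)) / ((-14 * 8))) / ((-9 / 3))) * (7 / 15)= -8 / 1465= -0.01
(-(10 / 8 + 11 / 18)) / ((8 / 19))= -1273 / 288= -4.42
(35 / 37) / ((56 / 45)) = 225 / 296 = 0.76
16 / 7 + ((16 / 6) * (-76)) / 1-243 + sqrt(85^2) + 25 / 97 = -729497 / 2037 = -358.12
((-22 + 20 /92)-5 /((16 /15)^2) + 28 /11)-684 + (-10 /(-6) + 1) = -136977523 /194304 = -704.97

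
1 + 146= 147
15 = 15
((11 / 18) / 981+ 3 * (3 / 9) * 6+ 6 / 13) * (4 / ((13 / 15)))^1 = 14834150 / 497367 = 29.83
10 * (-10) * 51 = -5100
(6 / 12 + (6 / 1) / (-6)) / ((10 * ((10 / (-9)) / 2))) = 9 / 100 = 0.09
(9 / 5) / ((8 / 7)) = 63 / 40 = 1.58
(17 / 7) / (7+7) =17 / 98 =0.17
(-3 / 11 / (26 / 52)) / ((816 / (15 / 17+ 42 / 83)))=-0.00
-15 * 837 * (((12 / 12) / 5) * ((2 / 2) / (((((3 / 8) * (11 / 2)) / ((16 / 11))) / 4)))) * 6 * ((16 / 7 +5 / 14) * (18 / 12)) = -142705152 / 847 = -168483.06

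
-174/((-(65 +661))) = 29/121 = 0.24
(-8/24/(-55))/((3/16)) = 16/495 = 0.03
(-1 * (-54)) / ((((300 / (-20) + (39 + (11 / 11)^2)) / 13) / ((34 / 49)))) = 23868 / 1225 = 19.48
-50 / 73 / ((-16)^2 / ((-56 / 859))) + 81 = 81268447 / 1003312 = 81.00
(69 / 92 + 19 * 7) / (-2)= -535 / 8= -66.88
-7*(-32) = 224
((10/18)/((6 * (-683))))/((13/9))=-5/53274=-0.00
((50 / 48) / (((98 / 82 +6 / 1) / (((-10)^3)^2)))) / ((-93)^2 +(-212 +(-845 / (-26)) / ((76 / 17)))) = 3895000000 / 227184633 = 17.14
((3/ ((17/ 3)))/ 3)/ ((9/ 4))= 4/ 51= 0.08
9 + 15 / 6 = 23 / 2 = 11.50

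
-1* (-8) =8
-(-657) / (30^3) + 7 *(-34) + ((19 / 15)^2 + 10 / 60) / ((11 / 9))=-7805377 / 33000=-236.53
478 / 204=239 / 102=2.34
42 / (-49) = -6 / 7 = -0.86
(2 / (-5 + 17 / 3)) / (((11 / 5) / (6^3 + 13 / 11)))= 35835 / 121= 296.16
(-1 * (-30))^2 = 900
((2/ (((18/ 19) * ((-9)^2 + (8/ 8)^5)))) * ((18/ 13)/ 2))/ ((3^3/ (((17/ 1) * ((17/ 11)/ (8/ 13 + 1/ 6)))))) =5491/ 247599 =0.02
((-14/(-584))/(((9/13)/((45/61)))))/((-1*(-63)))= 65/160308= 0.00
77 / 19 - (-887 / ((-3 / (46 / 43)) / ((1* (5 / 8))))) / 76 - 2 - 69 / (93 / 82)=-74628155 / 1215696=-61.39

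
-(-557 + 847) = -290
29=29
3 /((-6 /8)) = -4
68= 68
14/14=1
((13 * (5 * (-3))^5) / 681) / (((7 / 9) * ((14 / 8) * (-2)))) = 5325.11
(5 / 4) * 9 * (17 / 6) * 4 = 255 / 2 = 127.50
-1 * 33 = -33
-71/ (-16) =71/ 16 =4.44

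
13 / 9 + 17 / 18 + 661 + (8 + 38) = 12769 / 18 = 709.39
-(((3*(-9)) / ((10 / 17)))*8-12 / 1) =1896 / 5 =379.20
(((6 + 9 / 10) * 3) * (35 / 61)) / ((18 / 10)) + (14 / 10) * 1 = 4879 / 610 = 8.00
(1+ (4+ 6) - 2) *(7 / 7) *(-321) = -2889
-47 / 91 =-0.52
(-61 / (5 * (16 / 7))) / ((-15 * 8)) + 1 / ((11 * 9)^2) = 1398209 / 31363200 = 0.04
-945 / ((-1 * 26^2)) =945 / 676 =1.40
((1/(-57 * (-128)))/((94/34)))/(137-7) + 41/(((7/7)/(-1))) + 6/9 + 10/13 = -1763710703/44578560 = -39.56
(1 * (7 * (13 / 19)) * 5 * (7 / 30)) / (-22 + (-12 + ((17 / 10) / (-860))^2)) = -23556260000 / 143334463527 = -0.16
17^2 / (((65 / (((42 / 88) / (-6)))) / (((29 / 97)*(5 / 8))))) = -58667 / 887744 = -0.07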